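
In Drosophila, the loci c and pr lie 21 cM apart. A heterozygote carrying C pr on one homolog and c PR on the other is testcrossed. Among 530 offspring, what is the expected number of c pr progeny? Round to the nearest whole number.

A map distance of 21 cM corresponds to a recombination frequency of 0.210.
The F1 is C pr / c PR, so c pr is a recombinant gamete class with expected frequency r/2 = 0.210/2 = 0.1050.
Expected number = 0.1050 × 530 = 55.65 ≈ 56.

56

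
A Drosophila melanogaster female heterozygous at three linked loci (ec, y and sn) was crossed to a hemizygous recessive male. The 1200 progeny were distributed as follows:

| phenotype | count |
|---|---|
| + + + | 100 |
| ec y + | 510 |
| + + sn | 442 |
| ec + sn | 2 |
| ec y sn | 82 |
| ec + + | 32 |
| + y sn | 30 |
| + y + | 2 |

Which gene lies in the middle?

ec

The two most frequent reciprocal classes, ec y + and + + sn, are the parental types, so the F1 was ec y + / + + sn.
The two rarest classes, + y + and ec + sn, are the double crossovers. Comparing them with the parentals, only the ec allele has switched, so ec is the middle locus and the order is y – ec – sn.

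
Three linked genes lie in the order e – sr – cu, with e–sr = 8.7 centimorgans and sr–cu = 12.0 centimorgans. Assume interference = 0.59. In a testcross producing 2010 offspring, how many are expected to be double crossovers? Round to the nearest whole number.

9

Map distances give recombination frequencies of 0.087 and 0.120 for the two intervals.
With interference 0.59 (so coincidence = 0.41), expected double-crossover frequency = 0.087 × 0.120 × 0.41 = 0.00428.
Expected number = 0.00428 × 2010 = 8.60 ≈ 9.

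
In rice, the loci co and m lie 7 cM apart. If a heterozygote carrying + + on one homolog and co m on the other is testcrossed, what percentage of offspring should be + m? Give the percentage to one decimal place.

3.5%

A map distance of 7 cM corresponds to a recombination frequency of 0.070.
The F1 is + + / co m, so + m is a recombinant gamete class with expected frequency r/2 = 0.070/2 = 0.0350.
That is 0.0350 = 3.5% of the progeny.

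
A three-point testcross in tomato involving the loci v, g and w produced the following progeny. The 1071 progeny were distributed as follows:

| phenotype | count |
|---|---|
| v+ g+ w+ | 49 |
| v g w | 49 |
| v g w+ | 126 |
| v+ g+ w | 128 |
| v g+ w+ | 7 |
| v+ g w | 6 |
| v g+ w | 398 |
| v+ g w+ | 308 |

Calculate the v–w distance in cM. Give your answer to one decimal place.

The two most frequent reciprocal classes, v g+ w and v+ g w+, are the parental types, so the F1 was v g+ w / v+ g w+.
The two rarest classes, v g+ w+ and v+ g w, are the double crossovers. Comparing them with the parentals, only the w allele has switched, so w is the middle locus and the order is v – w – g.
Crossovers in the v–w interval produce the single-crossover classes v+ g+ w and v g w+ (128 + 126 = 254) plus the double crossovers (13).
RF(v–w) = (254 + 13) / 1071 = 267/1071 = 0.2493 → 24.9 cM.

24.9 cM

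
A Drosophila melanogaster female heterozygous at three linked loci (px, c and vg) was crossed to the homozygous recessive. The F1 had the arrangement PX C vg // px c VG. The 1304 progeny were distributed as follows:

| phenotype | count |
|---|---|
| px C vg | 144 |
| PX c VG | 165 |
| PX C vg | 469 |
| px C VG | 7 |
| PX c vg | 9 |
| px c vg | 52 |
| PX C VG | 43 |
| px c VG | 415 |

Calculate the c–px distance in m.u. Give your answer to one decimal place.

The two rarest classes, PX c vg and px C VG, are the double crossovers. Comparing them with the parentals, only the c allele has switched, so c is the middle locus and the order is vg – c – px.
Crossovers in the c–px interval produce the single-crossover classes px C vg and PX c VG (144 + 165 = 309) plus the double crossovers (16).
RF(c–px) = (309 + 16) / 1304 = 325/1304 = 0.2492 → 24.9 m.u.

24.9 m.u.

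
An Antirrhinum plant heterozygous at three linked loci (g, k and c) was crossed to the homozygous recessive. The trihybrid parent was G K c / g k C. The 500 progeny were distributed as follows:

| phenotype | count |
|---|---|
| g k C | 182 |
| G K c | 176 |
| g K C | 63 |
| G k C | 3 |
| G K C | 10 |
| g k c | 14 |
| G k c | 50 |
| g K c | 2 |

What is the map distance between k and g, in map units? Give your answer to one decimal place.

23.6 map units

The two rarest classes, g K c and G k C, are the double crossovers. Comparing them with the parentals, only the g allele has switched, so g is the middle locus and the order is c – g – k.
Crossovers in the g–k interval produce the single-crossover classes G k c and g K C (50 + 63 = 113) plus the double crossovers (5).
RF(g–k) = (113 + 5) / 500 = 118/500 = 0.2360 → 23.6 map units.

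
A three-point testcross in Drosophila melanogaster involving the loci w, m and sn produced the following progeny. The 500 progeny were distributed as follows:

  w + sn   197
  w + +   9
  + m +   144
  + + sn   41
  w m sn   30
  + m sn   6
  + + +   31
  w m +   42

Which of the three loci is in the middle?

sn

The two most frequent reciprocal classes, + m + and w + sn, are the parental types, so the F1 was + m + / w + sn.
The two rarest classes, + m sn and w + +, are the double crossovers. Comparing them with the parentals, only the sn allele has switched, so sn is the middle locus and the order is m – sn – w.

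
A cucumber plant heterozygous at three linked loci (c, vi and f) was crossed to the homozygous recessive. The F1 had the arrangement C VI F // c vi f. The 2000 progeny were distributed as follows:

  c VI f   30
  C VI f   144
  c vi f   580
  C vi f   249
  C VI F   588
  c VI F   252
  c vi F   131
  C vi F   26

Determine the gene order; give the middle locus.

The two rarest classes, C vi F and c VI f, are the double crossovers. Comparing them with the parentals, only the vi allele has switched, so vi is the middle locus and the order is c – vi – f.

vi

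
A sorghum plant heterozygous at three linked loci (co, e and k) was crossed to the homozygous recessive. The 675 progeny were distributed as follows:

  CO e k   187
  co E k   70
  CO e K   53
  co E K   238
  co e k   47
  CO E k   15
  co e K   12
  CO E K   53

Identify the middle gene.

The two most frequent reciprocal classes, CO e k and co E K, are the parental types, so the F1 was CO e k / co E K.
The two rarest classes, CO E k and co e K, are the double crossovers. Comparing them with the parentals, only the e allele has switched, so e is the middle locus and the order is co – e – k.

e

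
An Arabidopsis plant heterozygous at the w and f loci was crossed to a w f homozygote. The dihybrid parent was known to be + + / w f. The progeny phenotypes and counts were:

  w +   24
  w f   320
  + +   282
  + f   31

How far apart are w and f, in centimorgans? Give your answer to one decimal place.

The recombinant classes are + f and w +: 31 + 24 = 55.
Recombination frequency = 55/657 = 0.0837 ≈ 8.4%, i.e. 8.4 centimorgans.

8.4 centimorgans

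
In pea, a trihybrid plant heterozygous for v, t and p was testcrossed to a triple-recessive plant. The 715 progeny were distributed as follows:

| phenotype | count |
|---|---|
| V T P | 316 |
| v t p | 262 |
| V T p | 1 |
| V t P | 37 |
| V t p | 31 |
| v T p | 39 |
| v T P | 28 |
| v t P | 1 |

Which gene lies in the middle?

p

The two most frequent reciprocal classes, v t p and V T P, are the parental types, so the F1 was v t p / V T P.
The two rarest classes, v t P and V T p, are the double crossovers. Comparing them with the parentals, only the p allele has switched, so p is the middle locus and the order is v – p – t.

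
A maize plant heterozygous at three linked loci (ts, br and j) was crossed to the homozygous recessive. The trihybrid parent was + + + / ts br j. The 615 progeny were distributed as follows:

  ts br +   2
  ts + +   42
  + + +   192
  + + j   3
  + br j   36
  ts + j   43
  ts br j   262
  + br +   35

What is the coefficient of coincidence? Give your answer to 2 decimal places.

The two rarest classes, + + j and ts br +, are the double crossovers. Comparing them with the parentals, only the j allele has switched, so j is the middle locus and the order is br – j – ts.
br–j: (78 + 5)/615 = 0.1350; j–ts: (78 + 5)/615 = 0.1350.
Expected DCO frequency = 0.1350 × 0.1350 ≈ 0.01823; observed = 5/615 ≈ 0.00813.
Coefficient of coincidence = 0.00813/0.01823 ≈ 0.45.

0.45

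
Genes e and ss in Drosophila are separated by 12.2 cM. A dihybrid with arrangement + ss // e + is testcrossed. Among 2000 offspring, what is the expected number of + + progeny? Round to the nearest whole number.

122

A map distance of 12.2 cM corresponds to a recombination frequency of 0.122.
The F1 is + ss / e +, so + + is a recombinant gamete class with expected frequency r/2 = 0.122/2 = 0.0610.
Expected number = 0.0610 × 2000 = 122.00 ≈ 122.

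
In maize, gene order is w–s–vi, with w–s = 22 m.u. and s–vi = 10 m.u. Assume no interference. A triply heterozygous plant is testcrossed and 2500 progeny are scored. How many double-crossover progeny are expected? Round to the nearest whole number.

55

Map distances give recombination frequencies of 0.220 and 0.100 for the two intervals.
With no interference, expected double-crossover frequency = 0.220 × 0.100 = 0.02200.
Expected number = 0.02200 × 2500 = 55.00 ≈ 55.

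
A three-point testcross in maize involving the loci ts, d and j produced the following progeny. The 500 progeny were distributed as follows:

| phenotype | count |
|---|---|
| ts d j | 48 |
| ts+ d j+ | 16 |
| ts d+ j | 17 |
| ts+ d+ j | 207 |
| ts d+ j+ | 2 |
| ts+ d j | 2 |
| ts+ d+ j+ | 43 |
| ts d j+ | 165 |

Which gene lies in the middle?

The two most frequent reciprocal classes, ts+ d+ j and ts d j+, are the parental types, so the F1 was ts+ d+ j / ts d j+.
The two rarest classes, ts+ d j and ts d+ j+, are the double crossovers. Comparing them with the parentals, only the d allele has switched, so d is the middle locus and the order is ts – d – j.

d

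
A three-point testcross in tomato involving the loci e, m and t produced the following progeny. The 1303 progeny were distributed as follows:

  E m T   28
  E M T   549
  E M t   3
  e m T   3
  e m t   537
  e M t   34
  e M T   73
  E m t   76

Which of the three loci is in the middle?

t

The two most frequent reciprocal classes, E M T and e m t, are the parental types, so the F1 was E M T / e m t.
The two rarest classes, E M t and e m T, are the double crossovers. Comparing them with the parentals, only the t allele has switched, so t is the middle locus and the order is m – t – e.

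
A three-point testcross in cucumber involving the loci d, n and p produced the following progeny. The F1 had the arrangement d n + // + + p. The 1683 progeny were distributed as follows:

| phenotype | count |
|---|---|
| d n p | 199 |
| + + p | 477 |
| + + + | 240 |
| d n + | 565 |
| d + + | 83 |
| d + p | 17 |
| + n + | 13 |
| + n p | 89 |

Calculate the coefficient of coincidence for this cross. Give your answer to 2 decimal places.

0.53

The two rarest classes, + n + and d + p, are the double crossovers. Comparing them with the parentals, only the d allele has switched, so d is the middle locus and the order is n – d – p.
n–d: (172 + 30)/1683 = 0.1200; d–p: (439 + 30)/1683 = 0.2787.
Expected DCO frequency = 0.1200 × 0.2787 ≈ 0.03344; observed = 30/1683 ≈ 0.01783.
Coefficient of coincidence = 0.01783/0.03344 ≈ 0.53.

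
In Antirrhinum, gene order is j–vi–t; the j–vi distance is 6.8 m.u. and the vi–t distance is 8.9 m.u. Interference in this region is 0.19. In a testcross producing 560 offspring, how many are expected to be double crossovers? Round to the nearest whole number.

3

Map distances give recombination frequencies of 0.068 and 0.089 for the two intervals.
With interference 0.19 (so coincidence = 0.81), expected double-crossover frequency = 0.068 × 0.089 × 0.81 = 0.00490.
Expected number = 0.00490 × 560 = 2.75 ≈ 3.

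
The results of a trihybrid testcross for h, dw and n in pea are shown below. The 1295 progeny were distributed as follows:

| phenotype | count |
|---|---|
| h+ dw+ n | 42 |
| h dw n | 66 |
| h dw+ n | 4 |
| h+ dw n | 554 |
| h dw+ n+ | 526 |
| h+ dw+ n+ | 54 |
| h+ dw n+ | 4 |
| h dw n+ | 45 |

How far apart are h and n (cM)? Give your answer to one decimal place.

The two most frequent reciprocal classes, h+ dw n and h dw+ n+, are the parental types, so the F1 was h+ dw n / h dw+ n+.
The two rarest classes, h+ dw n+ and h dw+ n, are the double crossovers. Comparing them with the parentals, only the n allele has switched, so n is the middle locus and the order is dw – n – h.
Crossovers in the n–h interval produce the single-crossover classes h dw n and h+ dw+ n+ (66 + 54 = 120) plus the double crossovers (8).
RF(n–h) = (120 + 8) / 1295 = 128/1295 = 0.0988 → 9.9 cM.

9.9 cM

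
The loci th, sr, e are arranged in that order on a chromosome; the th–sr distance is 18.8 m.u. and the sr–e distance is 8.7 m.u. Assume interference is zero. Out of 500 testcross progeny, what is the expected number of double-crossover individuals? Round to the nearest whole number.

8

Map distances give recombination frequencies of 0.188 and 0.087 for the two intervals.
With no interference, expected double-crossover frequency = 0.188 × 0.087 = 0.01636.
Expected number = 0.01636 × 500 = 8.18 ≈ 8.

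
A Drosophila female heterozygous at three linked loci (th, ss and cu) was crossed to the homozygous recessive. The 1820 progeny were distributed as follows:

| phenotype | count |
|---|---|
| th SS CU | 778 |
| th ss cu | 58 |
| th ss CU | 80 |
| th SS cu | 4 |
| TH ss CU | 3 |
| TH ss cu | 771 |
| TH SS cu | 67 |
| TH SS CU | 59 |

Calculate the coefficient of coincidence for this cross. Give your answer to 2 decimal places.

0.67

The two most frequent reciprocal classes, TH ss cu and th SS CU, are the parental types, so the F1 was TH ss cu / th SS CU.
The two rarest classes, TH ss CU and th SS cu, are the double crossovers. Comparing them with the parentals, only the cu allele has switched, so cu is the middle locus and the order is th – cu – ss.
th–cu: (117 + 7)/1820 = 0.0681; cu–ss: (147 + 7)/1820 = 0.0846.
Expected DCO frequency = 0.0681 × 0.0846 ≈ 0.00576; observed = 7/1820 ≈ 0.00385.
Coefficient of coincidence = 0.00385/0.00576 ≈ 0.67.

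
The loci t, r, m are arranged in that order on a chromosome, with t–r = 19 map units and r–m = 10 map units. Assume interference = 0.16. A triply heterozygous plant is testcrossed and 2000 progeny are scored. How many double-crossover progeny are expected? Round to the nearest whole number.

32

Map distances give recombination frequencies of 0.190 and 0.100 for the two intervals.
With interference 0.16 (so coincidence = 0.84), expected double-crossover frequency = 0.190 × 0.100 × 0.84 = 0.01596.
Expected number = 0.01596 × 2000 = 31.92 ≈ 32.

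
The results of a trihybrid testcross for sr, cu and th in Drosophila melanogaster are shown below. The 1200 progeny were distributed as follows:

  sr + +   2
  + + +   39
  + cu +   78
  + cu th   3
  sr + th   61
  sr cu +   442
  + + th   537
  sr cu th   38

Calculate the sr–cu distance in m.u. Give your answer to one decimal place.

12.0 m.u.

The two most frequent reciprocal classes, + + th and sr cu +, are the parental types, so the F1 was + + th / sr cu +.
The two rarest classes, + cu th and sr + +, are the double crossovers. Comparing them with the parentals, only the cu allele has switched, so cu is the middle locus and the order is th – cu – sr.
Crossovers in the cu–sr interval produce the single-crossover classes sr + th and + cu + (61 + 78 = 139) plus the double crossovers (5).
RF(cu–sr) = (139 + 5) / 1200 = 144/1200 = 0.1200 → 12.0 m.u.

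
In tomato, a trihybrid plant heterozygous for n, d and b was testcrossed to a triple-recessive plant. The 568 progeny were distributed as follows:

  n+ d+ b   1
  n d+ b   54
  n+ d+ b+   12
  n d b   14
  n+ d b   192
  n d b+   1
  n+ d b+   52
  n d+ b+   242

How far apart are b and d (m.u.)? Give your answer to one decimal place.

19.0 m.u.

The two most frequent reciprocal classes, n d+ b+ and n+ d b, are the parental types, so the F1 was n d+ b+ / n+ d b.
The two rarest classes, n d b+ and n+ d+ b, are the double crossovers. Comparing them with the parentals, only the d allele has switched, so d is the middle locus and the order is n – d – b.
Crossovers in the d–b interval produce the single-crossover classes n d+ b and n+ d b+ (54 + 52 = 106) plus the double crossovers (2).
RF(d–b) = (106 + 2) / 568 = 108/568 = 0.1901 → 19.0 m.u.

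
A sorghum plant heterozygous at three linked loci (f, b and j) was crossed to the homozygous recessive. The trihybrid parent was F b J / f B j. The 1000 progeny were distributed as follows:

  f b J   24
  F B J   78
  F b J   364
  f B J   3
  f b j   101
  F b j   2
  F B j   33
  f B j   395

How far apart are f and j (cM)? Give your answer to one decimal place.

6.2 cM

The two rarest classes, F b j and f B J, are the double crossovers. Comparing them with the parentals, only the j allele has switched, so j is the middle locus and the order is f – j – b.
Crossovers in the f–j interval produce the single-crossover classes f b J and F B j (24 + 33 = 57) plus the double crossovers (5).
RF(f–j) = (57 + 5) / 1000 = 62/1000 = 0.0620 → 6.2 cM.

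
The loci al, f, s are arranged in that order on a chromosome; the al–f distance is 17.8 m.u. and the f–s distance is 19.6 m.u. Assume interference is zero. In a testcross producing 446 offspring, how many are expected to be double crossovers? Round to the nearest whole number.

Map distances give recombination frequencies of 0.178 and 0.196 for the two intervals.
With no interference, expected double-crossover frequency = 0.178 × 0.196 = 0.03489.
Expected number = 0.03489 × 446 = 15.56 ≈ 16.

16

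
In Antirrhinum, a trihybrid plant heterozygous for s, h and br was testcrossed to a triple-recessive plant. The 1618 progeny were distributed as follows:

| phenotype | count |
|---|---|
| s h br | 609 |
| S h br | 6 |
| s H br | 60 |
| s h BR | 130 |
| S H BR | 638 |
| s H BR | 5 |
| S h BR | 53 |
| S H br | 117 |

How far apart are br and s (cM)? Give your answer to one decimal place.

15.9 cM

The two most frequent reciprocal classes, S H BR and s h br, are the parental types, so the F1 was S H BR / s h br.
The two rarest classes, s H BR and S h br, are the double crossovers. Comparing them with the parentals, only the s allele has switched, so s is the middle locus and the order is h – s – br.
Crossovers in the s–br interval produce the single-crossover classes S H br and s h BR (117 + 130 = 247) plus the double crossovers (11).
RF(s–br) = (247 + 11) / 1618 = 258/1618 = 0.1595 → 15.9 cM.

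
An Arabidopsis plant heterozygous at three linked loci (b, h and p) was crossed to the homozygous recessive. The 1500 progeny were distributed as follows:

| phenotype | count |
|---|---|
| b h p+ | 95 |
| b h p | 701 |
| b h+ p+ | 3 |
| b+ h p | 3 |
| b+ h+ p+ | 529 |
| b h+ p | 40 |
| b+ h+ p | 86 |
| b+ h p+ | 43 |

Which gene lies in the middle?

b

The two most frequent reciprocal classes, b+ h+ p+ and b h p, are the parental types, so the F1 was b+ h+ p+ / b h p.
The two rarest classes, b h+ p+ and b+ h p, are the double crossovers. Comparing them with the parentals, only the b allele has switched, so b is the middle locus and the order is h – b – p.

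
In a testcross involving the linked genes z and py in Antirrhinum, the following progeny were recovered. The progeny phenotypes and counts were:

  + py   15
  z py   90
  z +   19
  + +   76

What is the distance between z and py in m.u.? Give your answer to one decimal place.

17.0 m.u.

The two most frequent classes, + + (76) and z py (90), are the parental types, so the F1 was + + / z py.
The recombinant classes are + py and z +: 15 + 19 = 34.
Recombination frequency = 34/200 = 0.1700 ≈ 17.0%, i.e. 17.0 m.u.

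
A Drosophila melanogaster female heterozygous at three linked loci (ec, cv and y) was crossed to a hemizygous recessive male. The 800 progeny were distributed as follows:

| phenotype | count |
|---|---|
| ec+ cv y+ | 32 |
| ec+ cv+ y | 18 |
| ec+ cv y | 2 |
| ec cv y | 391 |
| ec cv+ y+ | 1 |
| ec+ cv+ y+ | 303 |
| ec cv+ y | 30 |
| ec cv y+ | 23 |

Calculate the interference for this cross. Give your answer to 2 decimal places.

0.16

The two most frequent reciprocal classes, ec+ cv+ y+ and ec cv y, are the parental types, so the F1 was ec+ cv+ y+ / ec cv y.
The two rarest classes, ec cv+ y+ and ec+ cv y, are the double crossovers. Comparing them with the parentals, only the ec allele has switched, so ec is the middle locus and the order is y – ec – cv.
y–ec: (41 + 3)/800 = 0.0550; ec–cv: (62 + 3)/800 = 0.0813.
Expected DCO frequency = 0.0550 × 0.0813 ≈ 0.00447; observed = 3/800 ≈ 0.00375.
Coefficient of coincidence = 0.00375/0.00447 ≈ 0.84; interference = 1 − 0.84 = 0.16.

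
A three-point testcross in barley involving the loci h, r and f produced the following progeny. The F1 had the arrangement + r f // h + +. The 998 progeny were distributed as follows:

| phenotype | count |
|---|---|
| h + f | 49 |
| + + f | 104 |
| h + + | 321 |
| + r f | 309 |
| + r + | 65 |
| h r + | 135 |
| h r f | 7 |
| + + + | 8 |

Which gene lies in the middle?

h

The two rarest classes, h r f and + + +, are the double crossovers. Comparing them with the parentals, only the h allele has switched, so h is the middle locus and the order is f – h – r.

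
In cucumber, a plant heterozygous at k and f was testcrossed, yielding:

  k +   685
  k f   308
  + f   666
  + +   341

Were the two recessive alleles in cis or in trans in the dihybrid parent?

The two most frequent classes are + f (666) and k + (685); these are the parental (non-recombinant) types.
So the F1 carried + f on one chromosome and k + on the other — the recessive alleles are on opposite chromosomes (trans / repulsion).

trans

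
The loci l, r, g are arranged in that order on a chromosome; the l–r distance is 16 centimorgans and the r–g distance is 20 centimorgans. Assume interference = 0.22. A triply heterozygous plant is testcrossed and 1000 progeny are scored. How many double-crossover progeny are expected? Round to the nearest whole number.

Map distances give recombination frequencies of 0.160 and 0.200 for the two intervals.
With interference 0.22 (so coincidence = 0.78), expected double-crossover frequency = 0.160 × 0.200 × 0.78 = 0.02496.
Expected number = 0.02496 × 1000 = 24.96 ≈ 25.

25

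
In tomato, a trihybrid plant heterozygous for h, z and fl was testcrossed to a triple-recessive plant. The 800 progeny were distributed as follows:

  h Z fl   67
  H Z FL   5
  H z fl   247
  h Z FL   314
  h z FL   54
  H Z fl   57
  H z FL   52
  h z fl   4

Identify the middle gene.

The two most frequent reciprocal classes, h Z FL and H z fl, are the parental types, so the F1 was h Z FL / H z fl.
The two rarest classes, H Z FL and h z fl, are the double crossovers. Comparing them with the parentals, only the h allele has switched, so h is the middle locus and the order is fl – h – z.

h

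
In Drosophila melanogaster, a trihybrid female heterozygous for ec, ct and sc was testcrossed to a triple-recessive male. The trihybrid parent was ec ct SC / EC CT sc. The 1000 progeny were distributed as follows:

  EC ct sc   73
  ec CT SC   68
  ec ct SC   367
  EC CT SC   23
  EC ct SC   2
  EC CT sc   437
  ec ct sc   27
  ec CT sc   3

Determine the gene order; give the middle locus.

ec

The two rarest classes, EC ct SC and ec CT sc, are the double crossovers. Comparing them with the parentals, only the ec allele has switched, so ec is the middle locus and the order is sc – ec – ct.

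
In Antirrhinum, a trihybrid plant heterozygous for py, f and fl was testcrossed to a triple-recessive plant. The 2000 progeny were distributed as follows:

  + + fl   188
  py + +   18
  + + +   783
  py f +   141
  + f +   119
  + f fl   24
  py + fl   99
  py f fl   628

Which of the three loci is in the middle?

py

The two most frequent reciprocal classes, + + + and py f fl, are the parental types, so the F1 was + + + / py f fl.
The two rarest classes, py + + and + f fl, are the double crossovers. Comparing them with the parentals, only the py allele has switched, so py is the middle locus and the order is fl – py – f.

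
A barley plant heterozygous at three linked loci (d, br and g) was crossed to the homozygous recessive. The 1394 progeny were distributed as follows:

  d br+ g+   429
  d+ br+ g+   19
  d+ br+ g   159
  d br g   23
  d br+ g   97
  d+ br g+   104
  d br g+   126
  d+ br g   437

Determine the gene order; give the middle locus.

The two most frequent reciprocal classes, d+ br g and d br+ g+, are the parental types, so the F1 was d+ br g / d br+ g+.
The two rarest classes, d br g and d+ br+ g+, are the double crossovers. Comparing them with the parentals, only the d allele has switched, so d is the middle locus and the order is g – d – br.

d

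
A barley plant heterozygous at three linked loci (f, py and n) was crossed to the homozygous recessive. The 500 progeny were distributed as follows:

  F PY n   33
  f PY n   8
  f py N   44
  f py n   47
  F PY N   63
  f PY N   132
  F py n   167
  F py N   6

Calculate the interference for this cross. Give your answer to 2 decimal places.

The two most frequent reciprocal classes, f PY N and F py n, are the parental types, so the F1 was f PY N / F py n.
The two rarest classes, f PY n and F py N, are the double crossovers. Comparing them with the parentals, only the n allele has switched, so n is the middle locus and the order is f – n – py.
f–n: (110 + 14)/500 = 0.2480; n–py: (77 + 14)/500 = 0.1820.
Expected DCO frequency = 0.2480 × 0.1820 ≈ 0.04514; observed = 14/500 ≈ 0.02800.
Coefficient of coincidence = 0.02800/0.04514 ≈ 0.62; interference = 1 − 0.62 = 0.38.

0.38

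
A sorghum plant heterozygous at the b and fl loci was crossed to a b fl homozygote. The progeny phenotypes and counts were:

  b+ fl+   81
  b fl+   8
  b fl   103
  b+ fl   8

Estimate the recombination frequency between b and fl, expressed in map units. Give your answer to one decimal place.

The two most frequent classes, b+ fl+ (81) and b fl (103), are the parental types, so the F1 was b+ fl+ / b fl.
The recombinant classes are b+ fl and b fl+: 8 + 8 = 16.
Recombination frequency = 16/200 = 0.0800 ≈ 8.0%, i.e. 8.0 map units.

8.0 map units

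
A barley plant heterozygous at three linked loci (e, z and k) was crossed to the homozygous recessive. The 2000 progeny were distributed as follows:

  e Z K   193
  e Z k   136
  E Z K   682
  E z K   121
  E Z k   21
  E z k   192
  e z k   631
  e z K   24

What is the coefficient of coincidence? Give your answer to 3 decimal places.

The two most frequent reciprocal classes, e z k and E Z K, are the parental types, so the F1 was e z k / E Z K.
The two rarest classes, e z K and E Z k, are the double crossovers. Comparing them with the parentals, only the k allele has switched, so k is the middle locus and the order is e – k – z.
e–k: (385 + 45)/2000 = 0.2150; k–z: (257 + 45)/2000 = 0.1510.
Expected DCO frequency = 0.2150 × 0.1510 ≈ 0.03247; observed = 45/2000 ≈ 0.02250.
Coefficient of coincidence = 0.02250/0.03247 ≈ 0.693.

0.693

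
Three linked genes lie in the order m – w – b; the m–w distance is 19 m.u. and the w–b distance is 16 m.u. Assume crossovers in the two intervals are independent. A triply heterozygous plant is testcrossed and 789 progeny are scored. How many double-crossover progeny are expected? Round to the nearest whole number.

24

Map distances give recombination frequencies of 0.190 and 0.160 for the two intervals.
With no interference, expected double-crossover frequency = 0.190 × 0.160 = 0.03040.
Expected number = 0.03040 × 789 = 23.99 ≈ 24.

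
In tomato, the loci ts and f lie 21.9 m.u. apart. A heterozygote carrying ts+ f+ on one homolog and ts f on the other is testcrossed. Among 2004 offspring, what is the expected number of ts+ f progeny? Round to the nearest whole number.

219

A map distance of 21.9 m.u. corresponds to a recombination frequency of 0.219.
The F1 is ts+ f+ / ts f, so ts+ f is a recombinant gamete class with expected frequency r/2 = 0.219/2 = 0.1095.
Expected number = 0.1095 × 2004 = 219.44 ≈ 219.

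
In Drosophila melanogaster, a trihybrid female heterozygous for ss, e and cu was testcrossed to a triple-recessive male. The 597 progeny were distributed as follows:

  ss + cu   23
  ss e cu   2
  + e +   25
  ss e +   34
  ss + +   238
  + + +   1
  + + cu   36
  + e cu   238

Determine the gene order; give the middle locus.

The two most frequent reciprocal classes, ss + + and + e cu, are the parental types, so the F1 was ss + + / + e cu.
The two rarest classes, + + + and ss e cu, are the double crossovers. Comparing them with the parentals, only the ss allele has switched, so ss is the middle locus and the order is e – ss – cu.

ss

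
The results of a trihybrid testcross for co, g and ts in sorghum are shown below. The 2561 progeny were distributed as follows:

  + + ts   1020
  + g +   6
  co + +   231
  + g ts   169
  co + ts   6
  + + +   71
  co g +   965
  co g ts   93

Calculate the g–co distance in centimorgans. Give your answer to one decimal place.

16.1 centimorgans

The two most frequent reciprocal classes, co g + and + + ts, are the parental types, so the F1 was co g + / + + ts.
The two rarest classes, + g + and co + ts, are the double crossovers. Comparing them with the parentals, only the co allele has switched, so co is the middle locus and the order is g – co – ts.
Crossovers in the g–co interval produce the single-crossover classes co + + and + g ts (231 + 169 = 400) plus the double crossovers (12).
RF(g–co) = (400 + 12) / 2561 = 412/2561 = 0.1609 → 16.1 centimorgans.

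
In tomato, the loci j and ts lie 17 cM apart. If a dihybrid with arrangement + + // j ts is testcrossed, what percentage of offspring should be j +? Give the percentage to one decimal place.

A map distance of 17 cM corresponds to a recombination frequency of 0.170.
The F1 is + + / j ts, so j + is a recombinant gamete class with expected frequency r/2 = 0.170/2 = 0.0850.
That is 0.0850 = 8.5% of the progeny.

8.5%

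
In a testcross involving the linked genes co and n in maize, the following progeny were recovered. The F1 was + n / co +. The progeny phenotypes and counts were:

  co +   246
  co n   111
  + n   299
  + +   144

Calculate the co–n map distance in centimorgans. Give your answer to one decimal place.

The recombinant classes are + + and co n: 144 + 111 = 255.
Recombination frequency = 255/800 = 0.3187 ≈ 31.9%, i.e. 31.9 centimorgans.

31.9 centimorgans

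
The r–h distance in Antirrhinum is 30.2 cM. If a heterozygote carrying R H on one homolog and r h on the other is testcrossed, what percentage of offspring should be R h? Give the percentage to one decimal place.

15.1%

A map distance of 30.2 cM corresponds to a recombination frequency of 0.302.
The F1 is R H / r h, so R h is a recombinant gamete class with expected frequency r/2 = 0.302/2 = 0.1510.
That is 0.1510 = 15.1% of the progeny.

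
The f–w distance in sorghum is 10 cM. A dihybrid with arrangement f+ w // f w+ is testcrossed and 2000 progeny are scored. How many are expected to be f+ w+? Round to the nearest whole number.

100

A map distance of 10 cM corresponds to a recombination frequency of 0.100.
The F1 is f+ w / f w+, so f+ w+ is a recombinant gamete class with expected frequency r/2 = 0.100/2 = 0.0500.
Expected number = 0.0500 × 2000 = 100.00 ≈ 100.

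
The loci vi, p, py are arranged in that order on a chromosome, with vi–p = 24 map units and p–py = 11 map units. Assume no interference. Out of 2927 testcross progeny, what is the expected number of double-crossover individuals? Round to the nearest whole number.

Map distances give recombination frequencies of 0.240 and 0.110 for the two intervals.
With no interference, expected double-crossover frequency = 0.240 × 0.110 = 0.02640.
Expected number = 0.02640 × 2927 = 77.27 ≈ 77.

77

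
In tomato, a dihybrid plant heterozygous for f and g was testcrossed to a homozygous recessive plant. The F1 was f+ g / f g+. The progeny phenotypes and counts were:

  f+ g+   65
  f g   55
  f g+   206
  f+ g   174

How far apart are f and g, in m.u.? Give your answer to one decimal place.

24.0 m.u.

The recombinant classes are f+ g+ and f g: 65 + 55 = 120.
Recombination frequency = 120/500 = 0.2400 ≈ 24.0%, i.e. 24.0 m.u.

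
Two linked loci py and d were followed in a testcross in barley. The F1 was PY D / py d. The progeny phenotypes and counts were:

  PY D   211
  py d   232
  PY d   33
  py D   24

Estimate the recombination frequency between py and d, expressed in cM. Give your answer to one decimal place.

The recombinant classes are PY d and py D: 33 + 24 = 57.
Recombination frequency = 57/500 = 0.1140 ≈ 11.4%, i.e. 11.4 cM.

11.4 cM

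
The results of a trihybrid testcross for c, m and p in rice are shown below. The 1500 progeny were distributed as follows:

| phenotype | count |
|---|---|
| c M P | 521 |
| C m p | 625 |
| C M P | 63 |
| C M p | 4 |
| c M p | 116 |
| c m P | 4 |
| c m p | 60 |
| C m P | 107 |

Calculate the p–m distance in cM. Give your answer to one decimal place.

15.4 cM

The two most frequent reciprocal classes, C m p and c M P, are the parental types, so the F1 was C m p / c M P.
The two rarest classes, C M p and c m P, are the double crossovers. Comparing them with the parentals, only the m allele has switched, so m is the middle locus and the order is c – m – p.
Crossovers in the m–p interval produce the single-crossover classes C m P and c M p (107 + 116 = 223) plus the double crossovers (8).
RF(m–p) = (223 + 8) / 1500 = 231/1500 = 0.1540 → 15.4 cM.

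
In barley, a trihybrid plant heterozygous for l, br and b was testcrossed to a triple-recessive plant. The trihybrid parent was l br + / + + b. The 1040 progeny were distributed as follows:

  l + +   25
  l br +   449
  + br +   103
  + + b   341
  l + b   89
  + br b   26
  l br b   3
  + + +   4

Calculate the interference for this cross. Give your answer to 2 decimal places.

The two rarest classes, l br b and + + +, are the double crossovers. Comparing them with the parentals, only the b allele has switched, so b is the middle locus and the order is br – b – l.
br–b: (51 + 7)/1040 = 0.0558; b–l: (192 + 7)/1040 = 0.1913.
Expected DCO frequency = 0.0558 × 0.1913 ≈ 0.01067; observed = 7/1040 ≈ 0.00673.
Coefficient of coincidence = 0.00673/0.01067 ≈ 0.63; interference = 1 − 0.63 = 0.37.

0.37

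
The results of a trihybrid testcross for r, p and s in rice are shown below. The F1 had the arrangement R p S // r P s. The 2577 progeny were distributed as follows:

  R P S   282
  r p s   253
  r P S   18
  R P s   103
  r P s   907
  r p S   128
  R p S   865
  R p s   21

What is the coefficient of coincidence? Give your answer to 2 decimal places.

The two rarest classes, R p s and r P S, are the double crossovers. Comparing them with the parentals, only the s allele has switched, so s is the middle locus and the order is r – s – p.
r–s: (231 + 39)/2577 = 0.1048; s–p: (535 + 39)/2577 = 0.2227.
Expected DCO frequency = 0.1048 × 0.2227 ≈ 0.02334; observed = 39/2577 ≈ 0.01513.
Coefficient of coincidence = 0.01513/0.02334 ≈ 0.65.

0.65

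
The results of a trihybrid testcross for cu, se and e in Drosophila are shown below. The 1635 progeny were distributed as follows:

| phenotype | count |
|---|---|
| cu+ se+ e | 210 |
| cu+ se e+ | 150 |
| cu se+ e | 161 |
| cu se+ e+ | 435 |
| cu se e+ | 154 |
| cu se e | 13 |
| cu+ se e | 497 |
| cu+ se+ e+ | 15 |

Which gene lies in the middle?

cu

The two most frequent reciprocal classes, cu se+ e+ and cu+ se e, are the parental types, so the F1 was cu se+ e+ / cu+ se e.
The two rarest classes, cu+ se+ e+ and cu se e, are the double crossovers. Comparing them with the parentals, only the cu allele has switched, so cu is the middle locus and the order is e – cu – se.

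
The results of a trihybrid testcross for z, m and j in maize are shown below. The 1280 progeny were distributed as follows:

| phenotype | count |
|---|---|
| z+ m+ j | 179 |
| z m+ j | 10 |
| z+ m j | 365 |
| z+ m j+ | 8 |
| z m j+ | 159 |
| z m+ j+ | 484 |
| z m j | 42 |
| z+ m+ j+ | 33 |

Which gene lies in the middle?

j

The two most frequent reciprocal classes, z+ m j and z m+ j+, are the parental types, so the F1 was z+ m j / z m+ j+.
The two rarest classes, z+ m j+ and z m+ j, are the double crossovers. Comparing them with the parentals, only the j allele has switched, so j is the middle locus and the order is m – j – z.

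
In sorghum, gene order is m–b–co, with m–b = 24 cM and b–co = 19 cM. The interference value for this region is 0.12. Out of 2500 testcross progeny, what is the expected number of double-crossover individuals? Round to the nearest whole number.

Map distances give recombination frequencies of 0.240 and 0.190 for the two intervals.
With interference 0.12 (so coincidence = 0.88), expected double-crossover frequency = 0.240 × 0.190 × 0.88 = 0.04013.
Expected number = 0.04013 × 2500 = 100.32 ≈ 100.

100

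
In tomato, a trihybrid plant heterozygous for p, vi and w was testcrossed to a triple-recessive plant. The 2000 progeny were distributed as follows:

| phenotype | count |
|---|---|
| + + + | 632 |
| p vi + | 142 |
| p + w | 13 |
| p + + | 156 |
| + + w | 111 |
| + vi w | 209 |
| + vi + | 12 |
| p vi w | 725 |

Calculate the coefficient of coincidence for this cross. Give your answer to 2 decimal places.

The two most frequent reciprocal classes, p vi w and + + +, are the parental types, so the F1 was p vi w / + + +.
The two rarest classes, p + w and + vi +, are the double crossovers. Comparing them with the parentals, only the vi allele has switched, so vi is the middle locus and the order is w – vi – p.
w–vi: (253 + 25)/2000 = 0.1390; vi–p: (365 + 25)/2000 = 0.1950.
Expected DCO frequency = 0.1390 × 0.1950 ≈ 0.02711; observed = 25/2000 ≈ 0.01250.
Coefficient of coincidence = 0.01250/0.02711 ≈ 0.46.

0.46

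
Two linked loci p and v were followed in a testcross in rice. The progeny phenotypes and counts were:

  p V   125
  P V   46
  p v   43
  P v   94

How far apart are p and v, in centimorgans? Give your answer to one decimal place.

The two most frequent classes, P v (94) and p V (125), are the parental types, so the F1 was P v / p V.
The recombinant classes are P V and p v: 46 + 43 = 89.
Recombination frequency = 89/308 = 0.2890 ≈ 28.9%, i.e. 28.9 centimorgans.

28.9 centimorgans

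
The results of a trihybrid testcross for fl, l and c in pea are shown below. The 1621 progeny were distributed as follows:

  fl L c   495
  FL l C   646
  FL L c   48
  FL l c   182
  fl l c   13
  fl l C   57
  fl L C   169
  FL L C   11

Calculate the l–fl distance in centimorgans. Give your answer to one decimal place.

The two most frequent reciprocal classes, fl L c and FL l C, are the parental types, so the F1 was fl L c / FL l C.
The two rarest classes, fl l c and FL L C, are the double crossovers. Comparing them with the parentals, only the l allele has switched, so l is the middle locus and the order is fl – l – c.
Crossovers in the fl–l interval produce the single-crossover classes FL L c and fl l C (48 + 57 = 105) plus the double crossovers (24).
RF(fl–l) = (105 + 24) / 1621 = 129/1621 = 0.0796 → 8.0 centimorgans.

8.0 centimorgans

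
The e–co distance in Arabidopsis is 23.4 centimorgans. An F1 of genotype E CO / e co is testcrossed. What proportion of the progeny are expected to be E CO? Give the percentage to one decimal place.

A map distance of 23.4 centimorgans corresponds to a recombination frequency of 0.234.
The F1 is E CO / e co, so E CO is a parental gamete class with expected frequency (1 − r)/2 = 0.766/2 = 0.3830.
That is 0.3830 = 38.3% of the progeny.

38.3%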